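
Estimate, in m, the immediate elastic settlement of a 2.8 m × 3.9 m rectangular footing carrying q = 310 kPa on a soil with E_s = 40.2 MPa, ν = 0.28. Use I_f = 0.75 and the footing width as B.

Immediate (elastic) settlement: S_e = q·B·(1−ν²)/E_s · I_f.
E_s = 40.2 MPa = 40200 kPa.
S_e = 310 × 2.8 × (1 − 0.28²) / 40200 × 0.75
    = 310 × 2.8 × 0.9216 / 40200 × 0.75
    = 0.01492 m

S_e ≈ 0.0149 m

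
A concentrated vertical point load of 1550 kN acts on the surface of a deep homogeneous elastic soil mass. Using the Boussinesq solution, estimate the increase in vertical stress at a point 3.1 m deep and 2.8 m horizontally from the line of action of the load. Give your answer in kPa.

Boussinesq vertical stress below a point load on an elastic half-space:
Δσ_z = 3P/(2πz²) · [1 + (r/z)²]^(−5/2)
r/z = 2.8/3.1 = 0.90323; [1+(r/z)²]^(−5/2) = 0.22507.
Δσ_z = 3×1550/(2π×3.1²) × 0.22507 = 77.01 × 0.22507 = 17.33 kPa

Δσ_z ≈ 17.3 kPa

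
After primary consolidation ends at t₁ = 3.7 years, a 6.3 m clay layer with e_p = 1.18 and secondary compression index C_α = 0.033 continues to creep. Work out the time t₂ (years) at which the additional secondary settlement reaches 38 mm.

t₂ ≈ 9.26 years

S_s = C_α·H/(1+e_p)·log₁₀(t₂/t₁) ⇒ log₁₀(t₂/t₁) = S_s·(1+e_p)/(C_α·H).
log₁₀(t₂/t₁) = 0.038 × (1+1.18) / (0.033×6.3) = 0.3985
t₂ = t₁ × 10^0.3985 = 3.7 × 2.503 = 9.261 years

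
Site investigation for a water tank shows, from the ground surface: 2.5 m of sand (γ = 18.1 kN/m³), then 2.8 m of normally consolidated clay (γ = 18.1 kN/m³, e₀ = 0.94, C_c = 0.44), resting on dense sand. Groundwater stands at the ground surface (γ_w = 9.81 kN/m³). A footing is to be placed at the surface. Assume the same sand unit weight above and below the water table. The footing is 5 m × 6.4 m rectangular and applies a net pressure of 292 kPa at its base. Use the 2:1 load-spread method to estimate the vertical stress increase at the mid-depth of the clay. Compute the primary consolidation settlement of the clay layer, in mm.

Mid-depth of clay below the ground surface: z = 2.5 + 2.8/2 = 3.9 m.
Total vertical stress at mid-clay: σ_v = 18.1×2.5 + 18.1×1.4 = 70.59 kPa.
Pore pressure: u = 9.81×(3.9 − 0) = 38.259 kPa.
Initial effective stress: σ'_0 = σ_v − u = 70.59 − 38.259 = 32.331 kPa.
Stress increase at mid-clay by the 2:1 spreading method:
Δσ = qBL/((B+z)(L+z)) = 292×5×6.4/((5+3.9)(6.4+3.9)) = 101.93 kPa
Final effective stress: σ'_f = σ'_0 + Δσ = 32.331 + 101.93 = 134.26 kPa.
Normally consolidated clay, so the full stress increment lies on the virgin compression line:
S_c = C_c·H/(1+e₀)·log₁₀(σ'_f/σ'_0) = 0.44×2.8/(1+0.94)×log₁₀(134.26/32.331)
    = 0.63505 × 0.61833 = 0.3927 m

S_c ≈ 393 mm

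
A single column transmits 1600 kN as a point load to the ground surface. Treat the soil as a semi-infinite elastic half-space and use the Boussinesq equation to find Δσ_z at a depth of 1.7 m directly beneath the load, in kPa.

Δσ_z ≈ 264 kPa

Boussinesq vertical stress below a point load on an elastic half-space:
Δσ_z = 3P/(2πz²) · [1 + (r/z)²]^(−5/2)
r/z = 0/1.7 = 0; [1+(r/z)²]^(−5/2) = 1.
Δσ_z = 3×1600/(2π×1.7²) × 1 = 264.34 × 1 = 264.3 kPa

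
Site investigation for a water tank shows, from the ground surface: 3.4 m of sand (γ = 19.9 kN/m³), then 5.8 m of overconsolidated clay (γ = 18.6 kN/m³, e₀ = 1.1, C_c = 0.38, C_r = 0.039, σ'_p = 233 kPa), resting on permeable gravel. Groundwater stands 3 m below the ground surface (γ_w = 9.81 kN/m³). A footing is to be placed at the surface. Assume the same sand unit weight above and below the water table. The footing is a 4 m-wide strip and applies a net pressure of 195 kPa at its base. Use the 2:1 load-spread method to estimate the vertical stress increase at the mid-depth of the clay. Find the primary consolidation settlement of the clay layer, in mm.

S_c ≈ 28.7 mm

Mid-depth of clay below the ground surface: z = 3.4 + 5.8/2 = 6.3 m.
Total vertical stress at mid-clay: σ_v = 19.9×3.4 + 18.6×2.9 = 121.6 kPa.
Pore pressure: u = 9.81×(6.3 − 3) = 32.373 kPa.
Initial effective stress: σ'_0 = σ_v − u = 121.6 − 32.373 = 89.227 kPa.
Stress increase at mid-clay by the 2:1 spreading method:
Δσ = qB/(B+z) = 195×4/(4+6.3) = 75.728 kPa
Final effective stress: σ'_f = 89.227 + 75.728 = 164.95 kPa.
σ'_f = 164.95 ≤ σ'_p = 233 kPa, so the clay remains overconsolidated and only the recompression index applies:
S_c = C_r·H/(1+e₀)·log₁₀(σ'_f/σ'_0) = 0.039×5.8/2.1×log₁₀(164.95/89.227)
    = 0.10771 × 0.26686 = 0.02874 m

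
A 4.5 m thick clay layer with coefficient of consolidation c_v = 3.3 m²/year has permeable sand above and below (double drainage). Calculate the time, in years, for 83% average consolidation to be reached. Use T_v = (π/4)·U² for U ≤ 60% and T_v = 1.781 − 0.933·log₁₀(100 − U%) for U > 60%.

t ≈ 0.971 years

Drainage path length: H_d = H/2 = 2.25 m (double drainage).
U > 60%: T_v = 1.781 − 0.933·log₁₀(100 − 83) = 0.63299.
t = T_v·H_d²/c_v = 0.63299×2.25²/3.3 = 0.9711 years.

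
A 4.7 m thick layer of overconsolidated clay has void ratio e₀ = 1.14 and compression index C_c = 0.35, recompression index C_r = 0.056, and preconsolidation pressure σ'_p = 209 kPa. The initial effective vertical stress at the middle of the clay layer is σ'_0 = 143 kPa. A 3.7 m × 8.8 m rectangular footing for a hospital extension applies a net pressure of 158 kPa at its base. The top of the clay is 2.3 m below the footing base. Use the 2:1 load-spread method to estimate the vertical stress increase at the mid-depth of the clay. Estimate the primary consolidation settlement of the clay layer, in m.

Mid-depth of clay below the footing base: z = 2.3 + 4.7/2 = 4.65 m.
Stress increase at mid-clay by the 2:1 spreading method:
Δσ = qBL/((B+z)(L+z)) = 158×3.7×8.8/((3.7+4.65)(8.8+4.65)) = 45.807 kPa
Final effective stress: σ'_f = 143 + 45.807 = 188.81 kPa.
σ'_f = 188.81 ≤ σ'_p = 209 kPa, so the clay remains overconsolidated and only the recompression index applies:
S_c = C_r·H/(1+e₀)·log₁₀(σ'_f/σ'_0) = 0.056×4.7/2.14×log₁₀(188.81/143)
    = 0.12299 × 0.12069 = 0.01484 m

S_c ≈ 0.0148 m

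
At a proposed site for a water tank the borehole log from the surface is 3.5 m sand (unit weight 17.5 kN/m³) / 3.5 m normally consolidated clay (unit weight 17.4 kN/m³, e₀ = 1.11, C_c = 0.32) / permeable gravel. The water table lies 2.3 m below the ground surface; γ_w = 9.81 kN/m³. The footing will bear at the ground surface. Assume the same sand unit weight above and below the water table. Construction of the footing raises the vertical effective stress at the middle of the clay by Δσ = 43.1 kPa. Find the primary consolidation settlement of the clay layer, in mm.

S_c ≈ 121 mm

Mid-depth of clay below the ground surface: z = 3.5 + 3.5/2 = 5.25 m.
Total vertical stress at mid-clay: σ_v = 17.5×3.5 + 17.4×1.75 = 91.7 kPa.
Pore pressure: u = 9.81×(5.25 − 2.3) = 28.94 kPa.
Initial effective stress: σ'_0 = σ_v − u = 91.7 − 28.94 = 62.76 kPa.
Final effective stress: σ'_f = σ'_0 + Δσ = 62.76 + 43.1 = 105.86 kPa.
Normally consolidated clay, so the full stress increment lies on the virgin compression line:
S_c = C_c·H/(1+e₀)·log₁₀(σ'_f/σ'_0) = 0.32×3.5/(1+1.11)×log₁₀(105.86/62.76)
    = 0.53081 × 0.22705 = 0.1205 m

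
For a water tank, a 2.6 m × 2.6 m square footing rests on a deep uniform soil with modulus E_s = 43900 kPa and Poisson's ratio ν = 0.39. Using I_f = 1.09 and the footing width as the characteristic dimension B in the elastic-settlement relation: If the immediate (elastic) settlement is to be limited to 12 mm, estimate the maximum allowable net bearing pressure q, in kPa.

q ≈ 219 kPa

S_e = q·B·(1−ν²)/E_s · I_f  ⇒  q = S_e·E_s / (B·(1−ν²)·I_f).
q = 0.012 × 43900 / (2.6 × 0.8479 × 1.09) = 219.2 kPa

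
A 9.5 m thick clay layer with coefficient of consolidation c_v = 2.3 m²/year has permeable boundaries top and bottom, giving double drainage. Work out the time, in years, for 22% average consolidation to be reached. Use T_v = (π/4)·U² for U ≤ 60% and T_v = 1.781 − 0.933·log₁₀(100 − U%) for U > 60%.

t ≈ 0.373 years

Drainage path length: H_d = H/2 = 4.75 m (double drainage).
U ≤ 60%: T_v = (π/4)·U² = (π/4)×0.22² = 0.038013.
t = T_v·H_d²/c_v = 0.038013×4.75²/2.3 = 0.3729 years.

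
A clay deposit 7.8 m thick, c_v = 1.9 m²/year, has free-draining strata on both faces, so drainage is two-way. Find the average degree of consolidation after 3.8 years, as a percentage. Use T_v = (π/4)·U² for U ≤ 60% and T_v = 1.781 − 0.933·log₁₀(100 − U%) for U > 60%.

U ≈ 74.9 %

Drainage path length: H_d = H/2 = 3.9 m (double drainage).
T_v = c_v·t/H_d² = 1.9×3.8/3.9² = 0.47469.
T_v = 0.47469 corresponds to the U > 60% branch:
U = 1 − 10^((1.781 − T_v)/0.933)/100 = 0.7487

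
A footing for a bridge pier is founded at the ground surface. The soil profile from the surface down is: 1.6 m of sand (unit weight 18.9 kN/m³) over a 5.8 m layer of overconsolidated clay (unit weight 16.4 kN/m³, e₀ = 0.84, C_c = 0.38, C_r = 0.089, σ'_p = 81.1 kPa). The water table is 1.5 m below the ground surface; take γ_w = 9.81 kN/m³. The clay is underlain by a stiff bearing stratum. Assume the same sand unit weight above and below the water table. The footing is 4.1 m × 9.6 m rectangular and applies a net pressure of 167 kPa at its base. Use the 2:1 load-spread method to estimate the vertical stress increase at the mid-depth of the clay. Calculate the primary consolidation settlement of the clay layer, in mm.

Mid-depth of clay below the ground surface: z = 1.6 + 5.8/2 = 4.5 m.
Total vertical stress at mid-clay: σ_v = 18.9×1.6 + 16.4×2.9 = 77.8 kPa.
Pore pressure: u = 9.81×(4.5 − 1.5) = 29.43 kPa.
Initial effective stress: σ'_0 = σ_v − u = 77.8 − 29.43 = 48.37 kPa.
Stress increase at mid-clay by the 2:1 spreading method:
Δσ = qBL/((B+z)(L+z)) = 167×4.1×9.6/((4.1+4.5)(9.6+4.5)) = 54.207 kPa
Final effective stress: σ'_f = 48.37 + 54.207 = 102.58 kPa.
σ'_f = 102.58 > σ'_p = 81.1 kPa, so the stress path crosses the preconsolidation pressure — recompression up to σ'_p, then virgin compression beyond:
S_c = H/(1+e₀)·[C_r·log₁₀(σ'_p/σ'_0) + C_c·log₁₀(σ'_f/σ'_p)]
    = 5.8/1.84 × [0.089×log₁₀(81.1/48.37) + 0.38×log₁₀(102.58/81.1)]
    = 3.1522 × [0.019976 + 0.038776] = 0.1852 m

S_c ≈ 185 mm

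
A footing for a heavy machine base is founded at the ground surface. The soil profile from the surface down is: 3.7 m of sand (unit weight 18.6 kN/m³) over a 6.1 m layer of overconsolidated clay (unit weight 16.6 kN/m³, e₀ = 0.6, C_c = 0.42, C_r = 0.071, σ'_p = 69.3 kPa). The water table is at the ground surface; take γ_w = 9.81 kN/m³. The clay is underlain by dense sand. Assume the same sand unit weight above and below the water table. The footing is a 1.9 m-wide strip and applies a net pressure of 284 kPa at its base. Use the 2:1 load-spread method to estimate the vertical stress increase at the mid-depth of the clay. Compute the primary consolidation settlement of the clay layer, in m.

Mid-depth of clay below the ground surface: z = 3.7 + 6.1/2 = 6.75 m.
Total vertical stress at mid-clay: σ_v = 18.6×3.7 + 16.6×3.05 = 119.45 kPa.
Pore pressure: u = 9.81×(6.75 − 0) = 66.218 kPa.
Initial effective stress: σ'_0 = σ_v − u = 119.45 − 66.218 = 53.232 kPa.
Stress increase at mid-clay by the 2:1 spreading method:
Δσ = qB/(B+z) = 284×1.9/(1.9+6.75) = 62.382 kPa
Final effective stress: σ'_f = 53.232 + 62.382 = 115.61 kPa.
σ'_f = 115.61 > σ'_p = 69.3 kPa, so the stress path crosses the preconsolidation pressure — recompression up to σ'_p, then virgin compression beyond:
S_c = H/(1+e₀)·[C_r·log₁₀(σ'_p/σ'_0) + C_c·log₁₀(σ'_f/σ'_p)]
    = 6.1/1.6 × [0.071×log₁₀(69.3/53.232) + 0.42×log₁₀(115.61/69.3)]
    = 3.8125 × [0.0081338 + 0.09335] = 0.3869 m

S_c ≈ 0.387 m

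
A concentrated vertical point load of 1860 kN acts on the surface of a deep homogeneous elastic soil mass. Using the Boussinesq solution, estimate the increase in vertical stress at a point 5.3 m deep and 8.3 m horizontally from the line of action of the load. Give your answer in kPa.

Δσ_z ≈ 1.43 kPa

Boussinesq vertical stress below a point load on an elastic half-space:
Δσ_z = 3P/(2πz²) · [1 + (r/z)²]^(−5/2)
r/z = 8.3/5.3 = 1.566; [1+(r/z)²]^(−5/2) = 0.045152.
Δσ_z = 3×1860/(2π×5.3²) × 0.045152 = 31.616 × 0.045152 = 1.428 kPa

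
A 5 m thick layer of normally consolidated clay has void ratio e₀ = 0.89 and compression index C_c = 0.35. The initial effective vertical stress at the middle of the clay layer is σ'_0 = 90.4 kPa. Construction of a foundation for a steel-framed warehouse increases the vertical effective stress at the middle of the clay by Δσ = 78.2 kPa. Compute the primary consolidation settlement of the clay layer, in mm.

Final effective stress: σ'_f = σ'_0 + Δσ = 90.4 + 78.2 = 168.6 kPa.
Normally consolidated clay, so the full stress increment lies on the virgin compression line:
S_c = C_c·H/(1+e₀)·log₁₀(σ'_f/σ'_0) = 0.35×5/(1+0.89)×log₁₀(168.6/90.4)
    = 0.92593 × 0.27069 = 0.2506 m

S_c ≈ 251 mm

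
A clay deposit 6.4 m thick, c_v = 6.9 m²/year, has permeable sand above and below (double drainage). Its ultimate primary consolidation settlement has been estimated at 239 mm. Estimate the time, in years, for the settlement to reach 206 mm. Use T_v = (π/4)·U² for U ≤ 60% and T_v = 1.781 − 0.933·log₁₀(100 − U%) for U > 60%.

Drainage path length: H_d = H/2 = 3.2 m (double drainage).
U = S(t)/S_ult = 206/239 = 0.8619.
U > 60%: T_v = 1.781 − 0.933·log₁₀(100 − 86.192) = 0.71727.
t = T_v·H_d²/c_v = 0.71727×3.2²/6.9 = 1.064 years.

t ≈ 1.06 years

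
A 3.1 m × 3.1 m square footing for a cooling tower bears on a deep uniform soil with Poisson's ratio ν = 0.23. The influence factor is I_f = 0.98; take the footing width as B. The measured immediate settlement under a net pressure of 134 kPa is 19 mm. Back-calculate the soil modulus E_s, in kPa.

E_s ≈ 20300 kPa

S_e = q·B·(1−ν²)/E_s · I_f  ⇒  E_s = q·B·(1−ν²)·I_f / S_e.
E_s = 134 × 3.1 × 0.9471 × 0.98 / 0.019 = 20290 kPa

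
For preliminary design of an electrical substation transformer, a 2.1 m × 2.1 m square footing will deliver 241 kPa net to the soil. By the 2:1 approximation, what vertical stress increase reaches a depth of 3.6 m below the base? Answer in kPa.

Δσ_z ≈ 32.7 kPa

By the 2:1 method the load spreads at 1 horizontal : 2 vertical, so at depth z the loaded area has grown by z in each plan dimension:
Δσ = qBL/((B+z)(L+z)) = 241×2.1×2.1/((2.1+3.6)(2.1+3.6)) = 32.712 kPa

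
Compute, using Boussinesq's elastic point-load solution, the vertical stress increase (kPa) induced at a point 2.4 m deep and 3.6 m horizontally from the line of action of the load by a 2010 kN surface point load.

Δσ_z ≈ 8.75 kPa

Boussinesq vertical stress below a point load on an elastic half-space:
Δσ_z = 3P/(2πz²) · [1 + (r/z)²]^(−5/2)
r/z = 3.6/2.4 = 1.5; [1+(r/z)²]^(−5/2) = 0.052516.
Δσ_z = 3×2010/(2π×2.4²) × 0.052516 = 166.62 × 0.052516 = 8.75 kPa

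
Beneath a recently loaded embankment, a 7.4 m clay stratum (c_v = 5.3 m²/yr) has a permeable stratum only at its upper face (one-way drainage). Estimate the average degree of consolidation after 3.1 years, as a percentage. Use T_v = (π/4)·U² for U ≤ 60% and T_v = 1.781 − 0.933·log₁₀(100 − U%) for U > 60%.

Drainage path length: H_d = H = 7.4 m (single drainage).
T_v = c_v·t/H_d² = 5.3×3.1/7.4² = 0.30004.
T_v = 0.30004 corresponds to the U > 60% branch:
U = 1 − 10^((1.781 − T_v)/0.933)/100 = 0.6134

U ≈ 61.3 %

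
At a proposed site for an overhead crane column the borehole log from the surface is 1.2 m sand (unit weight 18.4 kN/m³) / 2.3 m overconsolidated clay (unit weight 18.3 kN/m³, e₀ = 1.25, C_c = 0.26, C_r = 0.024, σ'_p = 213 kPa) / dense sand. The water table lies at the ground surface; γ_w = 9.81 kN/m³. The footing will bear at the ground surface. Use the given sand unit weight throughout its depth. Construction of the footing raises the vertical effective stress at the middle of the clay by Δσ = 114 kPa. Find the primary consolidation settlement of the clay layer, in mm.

S_c ≈ 20.2 mm

Mid-depth of clay below the ground surface: z = 1.2 + 2.3/2 = 2.35 m.
Total vertical stress at mid-clay: σ_v = 18.4×1.2 + 18.3×1.15 = 43.125 kPa.
Pore pressure: u = 9.81×(2.35 − 0) = 23.054 kPa.
Initial effective stress: σ'_0 = σ_v − u = 43.125 − 23.054 = 20.071 kPa.
Final effective stress: σ'_f = 20.071 + 114 = 134.07 kPa.
σ'_f = 134.07 ≤ σ'_p = 213 kPa, so the clay remains overconsolidated and only the recompression index applies:
S_c = C_r·H/(1+e₀)·log₁₀(σ'_f/σ'_0) = 0.024×2.3/2.25×log₁₀(134.07/20.071)
    = 0.024533 × 0.82476 = 0.02023 m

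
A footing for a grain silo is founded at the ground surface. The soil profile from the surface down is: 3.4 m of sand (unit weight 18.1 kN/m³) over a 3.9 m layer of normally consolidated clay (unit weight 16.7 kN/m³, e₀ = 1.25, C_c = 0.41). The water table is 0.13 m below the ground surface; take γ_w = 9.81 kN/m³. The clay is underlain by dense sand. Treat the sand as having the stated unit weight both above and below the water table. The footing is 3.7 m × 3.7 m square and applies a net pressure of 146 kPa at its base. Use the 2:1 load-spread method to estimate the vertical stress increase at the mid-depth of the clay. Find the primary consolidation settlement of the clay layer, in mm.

Mid-depth of clay below the ground surface: z = 3.4 + 3.9/2 = 5.35 m.
Total vertical stress at mid-clay: σ_v = 18.1×3.4 + 16.7×1.95 = 94.105 kPa.
Pore pressure: u = 9.81×(5.35 − 0.13) = 51.208 kPa.
Initial effective stress: σ'_0 = σ_v − u = 94.105 − 51.208 = 42.897 kPa.
Stress increase at mid-clay by the 2:1 spreading method:
Δσ = qBL/((B+z)(L+z)) = 146×3.7×3.7/((3.7+5.35)(3.7+5.35)) = 24.404 kPa
Final effective stress: σ'_f = σ'_0 + Δσ = 42.897 + 24.404 = 67.301 kPa.
Normally consolidated clay, so the full stress increment lies on the virgin compression line:
S_c = C_c·H/(1+e₀)·log₁₀(σ'_f/σ'_0) = 0.41×3.9/(1+1.25)×log₁₀(67.301/42.897)
    = 0.71067 × 0.19559 = 0.139 m

S_c ≈ 139 mm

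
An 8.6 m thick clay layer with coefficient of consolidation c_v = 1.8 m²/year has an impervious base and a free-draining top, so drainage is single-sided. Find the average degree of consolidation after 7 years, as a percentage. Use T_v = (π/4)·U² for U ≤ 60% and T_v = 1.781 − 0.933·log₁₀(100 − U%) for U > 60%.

Drainage path length: H_d = H = 8.6 m (single drainage).
T_v = c_v·t/H_d² = 1.8×7/8.6² = 0.17036.
T_v = 0.17036 corresponds to the U ≤ 60% branch:
U = √(4T_v/π) = 0.4657

U ≈ 46.6 %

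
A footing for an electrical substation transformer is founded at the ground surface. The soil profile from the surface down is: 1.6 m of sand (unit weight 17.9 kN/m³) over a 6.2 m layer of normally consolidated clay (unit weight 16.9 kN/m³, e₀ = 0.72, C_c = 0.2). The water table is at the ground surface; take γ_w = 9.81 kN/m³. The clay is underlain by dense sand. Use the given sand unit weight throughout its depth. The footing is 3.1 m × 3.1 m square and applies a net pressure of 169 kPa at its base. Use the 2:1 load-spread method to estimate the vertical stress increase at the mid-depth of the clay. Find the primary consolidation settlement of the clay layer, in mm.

Mid-depth of clay below the ground surface: z = 1.6 + 6.2/2 = 4.7 m.
Total vertical stress at mid-clay: σ_v = 17.9×1.6 + 16.9×3.1 = 81.03 kPa.
Pore pressure: u = 9.81×(4.7 − 0) = 46.107 kPa.
Initial effective stress: σ'_0 = σ_v − u = 81.03 − 46.107 = 34.923 kPa.
Stress increase at mid-clay by the 2:1 spreading method:
Δσ = qBL/((B+z)(L+z)) = 169×3.1×3.1/((3.1+4.7)(3.1+4.7)) = 26.694 kPa
Final effective stress: σ'_f = σ'_0 + Δσ = 34.923 + 26.694 = 61.617 kPa.
Normally consolidated clay, so the full stress increment lies on the virgin compression line:
S_c = C_c·H/(1+e₀)·log₁₀(σ'_f/σ'_0) = 0.2×6.2/(1+0.72)×log₁₀(61.617/34.923)
    = 0.72093 × 0.24659 = 0.1778 m

S_c ≈ 178 mm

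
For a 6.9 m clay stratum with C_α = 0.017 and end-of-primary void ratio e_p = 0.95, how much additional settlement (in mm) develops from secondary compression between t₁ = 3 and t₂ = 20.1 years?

Secondary compression: S_s = C_α·H/(1+e_p)·log₁₀(t₂/t₁)
S_s = 0.017×6.9/(1+0.95)×log₁₀(20.1/3)
    = 0.06015 × 0.8261 = 0.04969 m

S_s ≈ 49.7 mm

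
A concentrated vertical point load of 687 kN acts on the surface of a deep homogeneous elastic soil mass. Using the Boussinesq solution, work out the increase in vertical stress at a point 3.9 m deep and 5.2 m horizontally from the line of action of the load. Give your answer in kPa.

Δσ_z ≈ 1.68 kPa

Boussinesq vertical stress below a point load on an elastic half-space:
Δσ_z = 3P/(2πz²) · [1 + (r/z)²]^(−5/2)
r/z = 5.2/3.9 = 1.3333; [1+(r/z)²]^(−5/2) = 0.07776.
Δσ_z = 3×687/(2π×3.9²) × 0.07776 = 21.566 × 0.07776 = 1.677 kPa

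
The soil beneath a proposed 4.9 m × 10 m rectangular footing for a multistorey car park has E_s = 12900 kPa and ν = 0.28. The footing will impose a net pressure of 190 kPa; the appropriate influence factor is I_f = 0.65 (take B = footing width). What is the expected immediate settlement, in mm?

Immediate (elastic) settlement: S_e = q·B·(1−ν²)/E_s · I_f.
S_e = 190 × 4.9 × (1 − 0.28²) / 12900 × 0.65
    = 190 × 4.9 × 0.9216 / 12900 × 0.65
    = 0.04323 m = 43.23 mm

S_e ≈ 43.2 mm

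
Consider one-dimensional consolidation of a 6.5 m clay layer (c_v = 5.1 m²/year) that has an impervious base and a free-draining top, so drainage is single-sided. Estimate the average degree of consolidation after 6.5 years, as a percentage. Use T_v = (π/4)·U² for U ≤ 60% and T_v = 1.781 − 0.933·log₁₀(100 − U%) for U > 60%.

Drainage path length: H_d = H = 6.5 m (single drainage).
T_v = c_v·t/H_d² = 5.1×6.5/6.5² = 0.78462.
T_v = 0.78462 corresponds to the U > 60% branch:
U = 1 − 10^((1.781 − T_v)/0.933)/100 = 0.8831

U ≈ 88.3 %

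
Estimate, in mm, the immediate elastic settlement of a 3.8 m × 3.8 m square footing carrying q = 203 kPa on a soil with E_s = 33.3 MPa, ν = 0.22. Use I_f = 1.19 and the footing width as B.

Immediate (elastic) settlement: S_e = q·B·(1−ν²)/E_s · I_f.
E_s = 33.3 MPa = 33300 kPa.
S_e = 203 × 3.8 × (1 − 0.22²) / 33300 × 1.19
    = 203 × 3.8 × 0.9516 / 33300 × 1.19
    = 0.02623 m = 26.23 mm

S_e ≈ 26.2 mm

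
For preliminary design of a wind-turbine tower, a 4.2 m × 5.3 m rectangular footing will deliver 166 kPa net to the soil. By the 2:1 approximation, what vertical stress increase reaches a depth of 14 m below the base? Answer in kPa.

By the 2:1 method the load spreads at 1 horizontal : 2 vertical, so at depth z the loaded area has grown by z in each plan dimension:
Δσ = qBL/((B+z)(L+z)) = 166×4.2×5.3/((4.2+14)(5.3+14)) = 10.52 kPa

Δσ_z ≈ 10.5 kPa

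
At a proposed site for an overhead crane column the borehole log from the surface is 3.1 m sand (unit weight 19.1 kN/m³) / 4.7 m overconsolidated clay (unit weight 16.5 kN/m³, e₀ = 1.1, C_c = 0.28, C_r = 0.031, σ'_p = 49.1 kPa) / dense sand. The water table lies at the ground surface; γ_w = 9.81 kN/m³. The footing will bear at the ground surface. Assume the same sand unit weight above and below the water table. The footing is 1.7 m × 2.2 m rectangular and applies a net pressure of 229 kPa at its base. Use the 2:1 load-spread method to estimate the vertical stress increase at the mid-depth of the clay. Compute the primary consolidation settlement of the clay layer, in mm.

Mid-depth of clay below the ground surface: z = 3.1 + 4.7/2 = 5.45 m.
Total vertical stress at mid-clay: σ_v = 19.1×3.1 + 16.5×2.35 = 97.985 kPa.
Pore pressure: u = 9.81×(5.45 − 0) = 53.465 kPa.
Initial effective stress: σ'_0 = σ_v − u = 97.985 − 53.465 = 44.52 kPa.
Stress increase at mid-clay by the 2:1 spreading method:
Δσ = qBL/((B+z)(L+z)) = 229×1.7×2.2/((1.7+5.45)(2.2+5.45)) = 15.658 kPa
Final effective stress: σ'_f = 44.52 + 15.658 = 60.178 kPa.
σ'_f = 60.178 > σ'_p = 49.1 kPa, so the stress path crosses the preconsolidation pressure — recompression up to σ'_p, then virgin compression beyond:
S_c = H/(1+e₀)·[C_r·log₁₀(σ'_p/σ'_0) + C_c·log₁₀(σ'_f/σ'_p)]
    = 4.7/2.1 × [0.031×log₁₀(49.1/44.52) + 0.28×log₁₀(60.178/49.1)]
    = 2.2381 × [0.0013183 + 0.02474] = 0.05832 m

S_c ≈ 58.3 mm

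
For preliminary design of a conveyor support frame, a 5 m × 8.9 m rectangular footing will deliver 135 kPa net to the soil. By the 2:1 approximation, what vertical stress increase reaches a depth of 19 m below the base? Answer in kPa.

Δσ_z ≈ 8.97 kPa

By the 2:1 method the load spreads at 1 horizontal : 2 vertical, so at depth z the loaded area has grown by z in each plan dimension:
Δσ = qBL/((B+z)(L+z)) = 135×5×8.9/((5+19)(8.9+19)) = 8.9718 kPa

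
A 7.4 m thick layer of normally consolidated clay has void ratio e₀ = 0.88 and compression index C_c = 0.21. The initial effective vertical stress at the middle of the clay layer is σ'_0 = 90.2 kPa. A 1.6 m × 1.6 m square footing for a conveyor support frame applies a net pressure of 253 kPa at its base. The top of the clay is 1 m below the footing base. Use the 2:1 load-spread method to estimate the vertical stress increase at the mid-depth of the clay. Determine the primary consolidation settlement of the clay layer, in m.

S_c ≈ 0.0597 m

Mid-depth of clay below the footing base: z = 1 + 7.4/2 = 4.7 m.
Stress increase at mid-clay by the 2:1 spreading method:
Δσ = qBL/((B+z)(L+z)) = 253×1.6×1.6/((1.6+4.7)(1.6+4.7)) = 16.318 kPa
Final effective stress: σ'_f = σ'_0 + Δσ = 90.2 + 16.318 = 106.52 kPa.
Normally consolidated clay, so the full stress increment lies on the virgin compression line:
S_c = C_c·H/(1+e₀)·log₁₀(σ'_f/σ'_0) = 0.21×7.4/(1+0.88)×log₁₀(106.52/90.2)
    = 0.8266 × 0.072225 = 0.0597 m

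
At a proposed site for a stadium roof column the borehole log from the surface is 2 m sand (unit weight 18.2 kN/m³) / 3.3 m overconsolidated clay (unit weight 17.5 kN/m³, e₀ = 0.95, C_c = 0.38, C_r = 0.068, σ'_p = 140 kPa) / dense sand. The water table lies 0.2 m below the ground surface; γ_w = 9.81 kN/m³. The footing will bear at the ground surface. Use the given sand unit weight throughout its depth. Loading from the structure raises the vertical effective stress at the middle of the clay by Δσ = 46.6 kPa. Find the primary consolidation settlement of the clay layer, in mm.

Mid-depth of clay below the ground surface: z = 2 + 3.3/2 = 3.65 m.
Total vertical stress at mid-clay: σ_v = 18.2×2 + 17.5×1.65 = 65.275 kPa.
Pore pressure: u = 9.81×(3.65 − 0.2) = 33.845 kPa.
Initial effective stress: σ'_0 = σ_v − u = 65.275 − 33.845 = 31.43 kPa.
Final effective stress: σ'_f = 31.43 + 46.6 = 78.03 kPa.
σ'_f = 78.03 ≤ σ'_p = 140 kPa, so the clay remains overconsolidated and only the recompression index applies:
S_c = C_r·H/(1+e₀)·log₁₀(σ'_f/σ'_0) = 0.068×3.3/1.95×log₁₀(78.03/31.43)
    = 0.11508 × 0.39492 = 0.04545 m

S_c ≈ 45.4 mm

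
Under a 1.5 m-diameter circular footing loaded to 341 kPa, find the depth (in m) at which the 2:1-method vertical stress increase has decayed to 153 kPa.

2:1 spreading — at depth z the loaded area has grown by z in each plan dimension:
qD²/(D+z)² = Δσ_z ⇒ z = D(√(q/Δσ_z) − 1) = 1.5×(√(341/153) − 1) = 0.7394 m

z ≈ 0.739 m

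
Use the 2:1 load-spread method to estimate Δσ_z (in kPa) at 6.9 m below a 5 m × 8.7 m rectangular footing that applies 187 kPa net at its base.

By the 2:1 method the load spreads at 1 horizontal : 2 vertical, so at depth z the loaded area has grown by z in each plan dimension:
Δσ = qBL/((B+z)(L+z)) = 187×5×8.7/((5+6.9)(8.7+6.9)) = 43.819 kPa

Δσ_z ≈ 43.8 kPa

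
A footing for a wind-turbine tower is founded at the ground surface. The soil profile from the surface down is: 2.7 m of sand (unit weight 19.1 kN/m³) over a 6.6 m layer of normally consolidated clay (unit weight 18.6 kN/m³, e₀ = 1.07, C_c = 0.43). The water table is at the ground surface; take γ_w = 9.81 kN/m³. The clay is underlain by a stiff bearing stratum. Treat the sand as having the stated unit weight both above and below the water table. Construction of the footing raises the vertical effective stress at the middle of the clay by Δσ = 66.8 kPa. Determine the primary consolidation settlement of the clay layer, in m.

Mid-depth of clay below the ground surface: z = 2.7 + 6.6/2 = 6 m.
Total vertical stress at mid-clay: σ_v = 19.1×2.7 + 18.6×3.3 = 112.95 kPa.
Pore pressure: u = 9.81×(6 − 0) = 58.86 kPa.
Initial effective stress: σ'_0 = σ_v − u = 112.95 − 58.86 = 54.09 kPa.
Final effective stress: σ'_f = σ'_0 + Δσ = 54.09 + 66.8 = 120.89 kPa.
Normally consolidated clay, so the full stress increment lies on the virgin compression line:
S_c = C_c·H/(1+e₀)·log₁₀(σ'_f/σ'_0) = 0.43×6.6/(1+1.07)×log₁₀(120.89/54.09)
    = 1.371 × 0.34927 = 0.4788 m

S_c ≈ 0.479 m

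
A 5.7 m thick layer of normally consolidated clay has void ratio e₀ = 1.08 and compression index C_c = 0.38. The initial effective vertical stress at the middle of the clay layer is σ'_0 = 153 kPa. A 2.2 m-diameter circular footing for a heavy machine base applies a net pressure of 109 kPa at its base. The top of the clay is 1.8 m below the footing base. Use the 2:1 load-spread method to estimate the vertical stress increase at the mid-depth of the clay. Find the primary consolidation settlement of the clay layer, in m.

Mid-depth of clay below the footing base: z = 1.8 + 5.7/2 = 4.65 m.
Stress increase at mid-clay by the 2:1 spreading method:
Δσ ≈ qD²/(D+z)² = 109×2.2²/(2.2+4.65)² = 11.243 kPa
Final effective stress: σ'_f = σ'_0 + Δσ = 153 + 11.243 = 164.24 kPa.
Normally consolidated clay, so the full stress increment lies on the virgin compression line:
S_c = C_c·H/(1+e₀)·log₁₀(σ'_f/σ'_0) = 0.38×5.7/(1+1.08)×log₁₀(164.24/153)
    = 1.0413 × 0.030788 = 0.03206 m

S_c ≈ 0.0321 m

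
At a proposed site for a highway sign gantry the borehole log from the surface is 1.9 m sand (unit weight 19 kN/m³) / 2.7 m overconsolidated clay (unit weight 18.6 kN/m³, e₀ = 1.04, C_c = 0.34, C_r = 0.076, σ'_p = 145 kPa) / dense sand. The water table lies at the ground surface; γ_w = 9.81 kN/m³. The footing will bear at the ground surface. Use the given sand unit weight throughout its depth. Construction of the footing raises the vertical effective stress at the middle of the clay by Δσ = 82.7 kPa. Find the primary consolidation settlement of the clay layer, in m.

S_c ≈ 0.0585 m

Mid-depth of clay below the ground surface: z = 1.9 + 2.7/2 = 3.25 m.
Total vertical stress at mid-clay: σ_v = 19×1.9 + 18.6×1.35 = 61.21 kPa.
Pore pressure: u = 9.81×(3.25 − 0) = 31.883 kPa.
Initial effective stress: σ'_0 = σ_v − u = 61.21 − 31.883 = 29.327 kPa.
Final effective stress: σ'_f = 29.327 + 82.7 = 112.03 kPa.
σ'_f = 112.03 ≤ σ'_p = 145 kPa, so the clay remains overconsolidated and only the recompression index applies:
S_c = C_r·H/(1+e₀)·log₁₀(σ'_f/σ'_0) = 0.076×2.7/2.04×log₁₀(112.03/29.327)
    = 0.10059 × 0.58207 = 0.05855 m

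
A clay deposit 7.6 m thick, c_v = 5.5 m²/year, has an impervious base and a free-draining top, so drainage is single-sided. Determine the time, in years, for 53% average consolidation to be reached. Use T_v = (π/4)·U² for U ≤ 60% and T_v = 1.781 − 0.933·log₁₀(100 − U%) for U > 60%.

Drainage path length: H_d = H = 7.6 m (single drainage).
U ≤ 60%: T_v = (π/4)·U² = (π/4)×0.53² = 0.22062.
t = T_v·H_d²/c_v = 0.22062×7.6²/5.5 = 2.317 years.

t ≈ 2.32 years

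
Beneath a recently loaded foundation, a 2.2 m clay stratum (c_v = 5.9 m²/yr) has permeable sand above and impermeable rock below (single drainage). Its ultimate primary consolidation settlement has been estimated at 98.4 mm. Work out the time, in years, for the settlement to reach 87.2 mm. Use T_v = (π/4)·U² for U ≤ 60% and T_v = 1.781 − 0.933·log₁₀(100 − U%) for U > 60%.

Drainage path length: H_d = H = 2.2 m (single drainage).
U = S(t)/S_ult = 87.2/98.4 = 0.8862.
U > 60%: T_v = 1.781 − 0.933·log₁₀(100 − 88.618) = 0.79554.
t = T_v·H_d²/c_v = 0.79554×2.2²/5.9 = 0.6526 years.

t ≈ 0.653 years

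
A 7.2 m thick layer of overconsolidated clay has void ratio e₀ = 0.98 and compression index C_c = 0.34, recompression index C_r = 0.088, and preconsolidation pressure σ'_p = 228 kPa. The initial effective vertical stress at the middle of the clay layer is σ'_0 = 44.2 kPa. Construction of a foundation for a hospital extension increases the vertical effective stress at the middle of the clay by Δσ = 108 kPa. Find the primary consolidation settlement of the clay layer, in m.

Final effective stress: σ'_f = 44.2 + 108 = 152.2 kPa.
σ'_f = 152.2 ≤ σ'_p = 228 kPa, so the clay remains overconsolidated and only the recompression index applies:
S_c = C_r·H/(1+e₀)·log₁₀(σ'_f/σ'_0) = 0.088×7.2/1.98×log₁₀(152.2/44.2)
    = 0.32 × 0.53699 = 0.1718 m

S_c ≈ 0.172 m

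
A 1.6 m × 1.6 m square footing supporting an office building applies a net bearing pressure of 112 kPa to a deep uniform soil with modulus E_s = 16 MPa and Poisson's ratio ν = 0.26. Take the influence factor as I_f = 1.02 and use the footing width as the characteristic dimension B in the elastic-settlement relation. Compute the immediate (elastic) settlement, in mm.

Immediate (elastic) settlement: S_e = q·B·(1−ν²)/E_s · I_f.
E_s = 16 MPa = 16000 kPa.
S_e = 112 × 1.6 × (1 − 0.26²) / 16000 × 1.02
    = 112 × 1.6 × 0.9324 / 16000 × 1.02
    = 0.01065 m = 10.65 mm

S_e ≈ 10.7 mm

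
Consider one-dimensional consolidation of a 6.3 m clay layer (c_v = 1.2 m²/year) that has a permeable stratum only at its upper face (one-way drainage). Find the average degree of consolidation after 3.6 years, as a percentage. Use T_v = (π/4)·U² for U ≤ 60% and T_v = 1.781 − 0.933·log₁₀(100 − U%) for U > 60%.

U ≈ 37.2 %

Drainage path length: H_d = H = 6.3 m (single drainage).
T_v = c_v·t/H_d² = 1.2×3.6/6.3² = 0.10884.
T_v = 0.10884 corresponds to the U ≤ 60% branch:
U = √(4T_v/π) = 0.3723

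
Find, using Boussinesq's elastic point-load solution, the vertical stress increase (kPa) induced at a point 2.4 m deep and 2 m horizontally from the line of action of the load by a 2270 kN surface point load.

Boussinesq vertical stress below a point load on an elastic half-space:
Δσ_z = 3P/(2πz²) · [1 + (r/z)²]^(−5/2)
r/z = 2/2.4 = 0.83333; [1+(r/z)²]^(−5/2) = 0.26757.
Δσ_z = 3×2270/(2π×2.4²) × 0.26757 = 188.17 × 0.26757 = 50.35 kPa

Δσ_z ≈ 50.3 kPa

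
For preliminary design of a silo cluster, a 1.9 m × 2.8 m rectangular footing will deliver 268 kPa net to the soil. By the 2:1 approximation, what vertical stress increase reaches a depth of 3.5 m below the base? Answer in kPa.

By the 2:1 method the load spreads at 1 horizontal : 2 vertical, so at depth z the loaded area has grown by z in each plan dimension:
Δσ = qBL/((B+z)(L+z)) = 268×1.9×2.8/((1.9+3.5)(2.8+3.5)) = 41.909 kPa

Δσ_z ≈ 41.9 kPa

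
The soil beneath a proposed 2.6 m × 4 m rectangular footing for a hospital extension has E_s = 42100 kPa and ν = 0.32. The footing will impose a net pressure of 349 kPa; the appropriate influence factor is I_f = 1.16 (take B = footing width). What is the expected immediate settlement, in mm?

S_e ≈ 22.4 mm

Immediate (elastic) settlement: S_e = q·B·(1−ν²)/E_s · I_f.
S_e = 349 × 2.6 × (1 − 0.32²) / 42100 × 1.16
    = 349 × 2.6 × 0.8976 / 42100 × 1.16
    = 0.02244 m = 22.44 mm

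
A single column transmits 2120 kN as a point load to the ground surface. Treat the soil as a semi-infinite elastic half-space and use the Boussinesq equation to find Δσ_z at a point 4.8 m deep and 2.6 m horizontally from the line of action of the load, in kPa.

Boussinesq vertical stress below a point load on an elastic half-space:
Δσ_z = 3P/(2πz²) · [1 + (r/z)²]^(−5/2)
r/z = 2.6/4.8 = 0.54167; [1+(r/z)²]^(−5/2) = 0.52561.
Δσ_z = 3×2120/(2π×4.8²) × 0.52561 = 43.933 × 0.52561 = 23.09 kPa

Δσ_z ≈ 23.1 kPa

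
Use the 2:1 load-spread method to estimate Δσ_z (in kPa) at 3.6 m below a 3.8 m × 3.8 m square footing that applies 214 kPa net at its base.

By the 2:1 method the load spreads at 1 horizontal : 2 vertical, so at depth z the loaded area has grown by z in each plan dimension:
Δσ = qBL/((B+z)(L+z)) = 214×3.8×3.8/((3.8+3.6)(3.8+3.6)) = 56.431 kPa

Δσ_z ≈ 56.4 kPa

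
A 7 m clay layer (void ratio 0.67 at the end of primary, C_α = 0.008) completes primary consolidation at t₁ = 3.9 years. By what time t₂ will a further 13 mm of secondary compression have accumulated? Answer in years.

t₂ ≈ 9.52 years

S_s = C_α·H/(1+e_p)·log₁₀(t₂/t₁) ⇒ log₁₀(t₂/t₁) = S_s·(1+e_p)/(C_α·H).
log₁₀(t₂/t₁) = 0.013 × (1+0.67) / (0.008×7) = 0.3877
t₂ = t₁ × 10^0.3877 = 3.9 × 2.442 = 9.522 years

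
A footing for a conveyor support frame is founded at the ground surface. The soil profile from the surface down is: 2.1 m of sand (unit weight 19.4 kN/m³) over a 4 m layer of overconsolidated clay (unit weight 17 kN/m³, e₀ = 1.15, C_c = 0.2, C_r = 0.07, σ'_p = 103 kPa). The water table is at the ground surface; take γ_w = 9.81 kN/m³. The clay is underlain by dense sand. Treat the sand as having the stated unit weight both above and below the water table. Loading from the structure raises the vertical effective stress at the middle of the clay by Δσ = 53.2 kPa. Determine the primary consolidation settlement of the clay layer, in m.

Mid-depth of clay below the ground surface: z = 2.1 + 4/2 = 4.1 m.
Total vertical stress at mid-clay: σ_v = 19.4×2.1 + 17×2 = 74.74 kPa.
Pore pressure: u = 9.81×(4.1 − 0) = 40.221 kPa.
Initial effective stress: σ'_0 = σ_v − u = 74.74 − 40.221 = 34.519 kPa.
Final effective stress: σ'_f = 34.519 + 53.2 = 87.719 kPa.
σ'_f = 87.719 ≤ σ'_p = 103 kPa, so the clay remains overconsolidated and only the recompression index applies:
S_c = C_r·H/(1+e₀)·log₁₀(σ'_f/σ'_0) = 0.07×4/2.15×log₁₀(87.719/34.519)
    = 0.13024 × 0.40504 = 0.05275 m

S_c ≈ 0.0528 m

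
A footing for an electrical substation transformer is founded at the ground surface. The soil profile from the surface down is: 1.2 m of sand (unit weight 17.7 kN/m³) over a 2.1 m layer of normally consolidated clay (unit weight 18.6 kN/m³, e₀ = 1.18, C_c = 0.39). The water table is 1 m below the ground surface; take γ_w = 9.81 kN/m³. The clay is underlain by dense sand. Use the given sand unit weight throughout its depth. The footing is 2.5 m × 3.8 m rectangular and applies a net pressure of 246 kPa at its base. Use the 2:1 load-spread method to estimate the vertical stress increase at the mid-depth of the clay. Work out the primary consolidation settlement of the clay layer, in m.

S_c ≈ 0.22 m

Mid-depth of clay below the ground surface: z = 1.2 + 2.1/2 = 2.25 m.
Total vertical stress at mid-clay: σ_v = 17.7×1.2 + 18.6×1.05 = 40.77 kPa.
Pore pressure: u = 9.81×(2.25 − 1) = 12.263 kPa.
Initial effective stress: σ'_0 = σ_v − u = 40.77 − 12.263 = 28.507 kPa.
Stress increase at mid-clay by the 2:1 spreading method:
Δσ = qBL/((B+z)(L+z)) = 246×2.5×3.8/((2.5+2.25)(3.8+2.25)) = 81.322 kPa
Final effective stress: σ'_f = σ'_0 + Δσ = 28.507 + 81.322 = 109.83 kPa.
Normally consolidated clay, so the full stress increment lies on the virgin compression line:
S_c = C_c·H/(1+e₀)·log₁₀(σ'_f/σ'_0) = 0.39×2.1/(1+1.18)×log₁₀(109.83/28.507)
    = 0.37569 × 0.58577 = 0.2201 m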